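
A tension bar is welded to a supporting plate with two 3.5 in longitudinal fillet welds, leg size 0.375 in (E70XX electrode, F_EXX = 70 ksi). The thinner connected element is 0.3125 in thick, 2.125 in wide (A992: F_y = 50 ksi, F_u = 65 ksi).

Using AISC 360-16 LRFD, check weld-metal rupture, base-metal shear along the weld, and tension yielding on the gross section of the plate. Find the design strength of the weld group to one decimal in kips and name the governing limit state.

Weld metal: throat = 0.707×0.375 = 0.26513 in, L = 2×3.5 = 7 in. φR_n = 0.75 × 0.6 × 70 × 0.26513 × 7 = 58.5 kips.
Base metal shear (0.3125 in plate): yield φR_n = 1.0×0.6×50×0.3125×7 = 65.6 kips; rupture φR_n = 0.75×0.6×65×0.3125×7 = 64.0 kips; take 64.0 kips (rupture).
Tension yield (gross): A_g = 2.125×0.3125 = 0.66406 in². φR_n = 0.90 × 50 × 0.66406 = 29.9 kips.
Governing: min(58.5, 64.0, 29.9) = 29.9 kips → gross-section yield.

29.9 kips (gross-section yield governs)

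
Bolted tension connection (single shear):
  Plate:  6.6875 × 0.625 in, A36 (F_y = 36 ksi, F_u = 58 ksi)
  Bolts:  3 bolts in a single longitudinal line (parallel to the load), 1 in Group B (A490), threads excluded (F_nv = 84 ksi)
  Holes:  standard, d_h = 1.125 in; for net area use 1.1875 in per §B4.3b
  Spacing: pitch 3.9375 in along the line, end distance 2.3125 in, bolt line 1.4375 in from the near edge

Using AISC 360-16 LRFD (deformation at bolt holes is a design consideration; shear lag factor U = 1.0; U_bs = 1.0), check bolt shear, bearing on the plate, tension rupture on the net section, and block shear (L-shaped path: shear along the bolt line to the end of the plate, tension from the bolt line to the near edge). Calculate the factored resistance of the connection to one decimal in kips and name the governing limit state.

126.1 kips (block shear governs)

Bolt shear: A_b = π(1)²/4 = 0.7854 in². φR_n = 0.75 × 84 × 0.7854 × 3 × 1 = 148.4 kips.
Bearing (0.625 in plate, F_u = 58 ksi): end bolts L_c = 2.3125 − 1.125/2 = 1.75, R_n = min(1.2×1.75×0.625×58, 2.4×1×0.625×58) = 76.125 kips/bolt; interior L_c = 3.9375 − 1.125 = 2.8125, R_n = 87 kips/bolt. φR_n = 0.75 × (1×76.125 + 2×87) = 187.6 kips.
Tension rupture (net): A_n = (6.6875 − 1×1.1875)×0.625 = 3.4375 in² (U = 1.0, A_e = A_n). φR_n = 0.75 × 58 × 3.4375 = 149.5 kips.
Block shear: shear path 1×[2.3125+2×3.9375] = 1×10.1875 in, A_gv = 6.3672, A_nv = 1×(10.1875 − 2.5×1.1875)×0.625 = 4.5117 in²; tension to near edge: (1.4375 − 0.5×1.1875)×0.625 = 0.52734 in². R_n = min(0.6×58×4.5117, 0.6×36×6.3672) + 1.0×58×0.52734 = min(157.01, 137.53) + 30.586 = 168.12 kips. φR_n = 0.75 × 168.12 = 126.1 kips.
Governing: min(148.4, 187.6, 149.5, 126.1) = 126.1 kips → block shear.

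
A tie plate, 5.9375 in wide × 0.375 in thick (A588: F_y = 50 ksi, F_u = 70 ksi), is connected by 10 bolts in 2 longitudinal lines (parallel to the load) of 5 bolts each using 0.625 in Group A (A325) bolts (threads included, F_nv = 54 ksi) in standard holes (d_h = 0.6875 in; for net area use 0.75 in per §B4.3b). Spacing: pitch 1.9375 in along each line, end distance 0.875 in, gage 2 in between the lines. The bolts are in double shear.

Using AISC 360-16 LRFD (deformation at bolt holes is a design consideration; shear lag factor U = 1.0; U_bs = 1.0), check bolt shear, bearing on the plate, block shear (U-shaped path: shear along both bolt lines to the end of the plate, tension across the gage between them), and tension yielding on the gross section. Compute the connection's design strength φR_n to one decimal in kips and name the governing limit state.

100.2 kips (gross-section yield governs)

Bolt shear: A_b = π(0.625)²/4 = 0.3068 in². φR_n = 0.75 × 54 × 0.3068 × 10 × 2 = 248.5 kips.
Bearing (0.375 in plate, F_u = 70 ksi): end bolts L_c = 0.875 − 0.6875/2 = 0.53125, R_n = min(1.2×0.53125×0.375×70, 2.4×0.625×0.375×70) = 16.734 kips/bolt; interior L_c = 1.9375 − 0.6875 = 1.25, R_n = 39.375 kips/bolt. φR_n = 0.75 × (2×16.734 + 8×39.375) = 261.4 kips.
Block shear: shear path 2×[0.875+4×1.9375] = 2×8.625 in, A_gv = 6.4688, A_nv = 2×(8.625 − 4.5×0.75)×0.375 = 3.9375 in²; tension across gage: (2 − 1×0.75)×0.375 = 0.46875 in². R_n = min(0.6×70×3.9375, 0.6×50×6.4688) + 1.0×70×0.46875 = min(165.38, 194.06) + 32.813 = 198.19 kips. φR_n = 0.75 × 198.19 = 148.6 kips.
Tension yield (gross): A_g = 5.9375×0.375 = 2.2266 in². φR_n = 0.90 × 50 × 2.2266 = 100.2 kips.
Governing: min(248.5, 261.4, 148.6, 100.2) = 100.2 kips → gross-section yield.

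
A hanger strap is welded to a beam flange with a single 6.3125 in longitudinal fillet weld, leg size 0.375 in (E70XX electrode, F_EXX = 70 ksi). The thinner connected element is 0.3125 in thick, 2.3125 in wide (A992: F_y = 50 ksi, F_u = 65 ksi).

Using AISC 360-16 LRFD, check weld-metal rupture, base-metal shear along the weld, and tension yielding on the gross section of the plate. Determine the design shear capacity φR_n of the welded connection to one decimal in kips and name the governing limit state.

32.5 kips (gross-section yield governs)

Weld metal: throat = 0.707×0.375 = 0.26513 in, L = 6.3125 in. φR_n = 0.75 × 0.6 × 70 × 0.26513 × 6.3125 = 52.7 kips.
Base metal shear (0.3125 in plate): yield φR_n = 1.0×0.6×50×0.3125×6.3125 = 59.2 kips; rupture φR_n = 0.75×0.6×65×0.3125×6.3125 = 57.7 kips; take 57.7 kips (rupture).
Tension yield (gross): A_g = 2.3125×0.3125 = 0.72266 in². φR_n = 0.90 × 50 × 0.72266 = 32.5 kips.
Governing: min(52.7, 57.7, 32.5) = 32.5 kips → gross-section yield.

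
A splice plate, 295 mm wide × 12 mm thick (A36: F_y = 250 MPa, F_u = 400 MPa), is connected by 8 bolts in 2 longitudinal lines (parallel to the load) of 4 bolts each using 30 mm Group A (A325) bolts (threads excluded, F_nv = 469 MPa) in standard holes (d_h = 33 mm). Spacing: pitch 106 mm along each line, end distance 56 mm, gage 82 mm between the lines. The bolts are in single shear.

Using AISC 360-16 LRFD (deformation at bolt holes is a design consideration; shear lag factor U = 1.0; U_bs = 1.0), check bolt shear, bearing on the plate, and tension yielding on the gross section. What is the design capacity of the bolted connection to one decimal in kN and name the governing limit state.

796.5 kN (gross-section yield governs)

Bolt shear: A_b = π(30)²/4 = 706.86 mm². φR_n = 0.75 × 469 × 706.86 × 8 × 1 = 1989.1 kN.
Bearing (12 mm plate, F_u = 400 MPa): end bolts L_c = 56 − 33/2 = 39.5, R_n = min(1.2×39.5×12×400, 2.4×30×12×400) = 227.52 kN/bolt; interior L_c = 106 − 33 = 73, R_n = 345.6 kN/bolt. φR_n = 0.75 × (2×227.52 + 6×345.6) = 1896.5 kN.
Tension yield (gross): A_g = 295×12 = 3540 mm². φR_n = 0.90 × 250 × 3540 = 796.5 kN.
Governing: min(1989.1, 1896.5, 796.5) = 796.5 kN → gross-section yield.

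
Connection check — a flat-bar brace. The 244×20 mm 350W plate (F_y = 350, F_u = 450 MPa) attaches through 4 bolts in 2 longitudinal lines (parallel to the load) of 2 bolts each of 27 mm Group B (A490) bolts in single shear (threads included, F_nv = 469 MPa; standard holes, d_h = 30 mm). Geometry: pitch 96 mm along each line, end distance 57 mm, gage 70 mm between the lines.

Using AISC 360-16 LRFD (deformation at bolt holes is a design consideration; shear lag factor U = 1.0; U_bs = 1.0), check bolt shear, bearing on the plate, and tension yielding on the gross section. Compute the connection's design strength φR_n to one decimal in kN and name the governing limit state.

Bolt shear: A_b = π(27)²/4 = 572.56 mm². φR_n = 0.75 × 469 × 572.56 × 4 × 1 = 805.6 kN.
Bearing (20 mm plate, F_u = 450 MPa): end bolts L_c = 57 − 30/2 = 42, R_n = min(1.2×42×20×450, 2.4×27×20×450) = 453.6 kN/bolt; interior L_c = 96 − 30 = 66, R_n = 583.2 kN/bolt. φR_n = 0.75 × (2×453.6 + 2×583.2) = 1555.2 kN.
Tension yield (gross): A_g = 244×20 = 4880 mm². φR_n = 0.90 × 350 × 4880 = 1537.2 kN.
Governing: min(805.6, 1555.2, 1537.2) = 805.6 kN → bolt shear.

805.6 kN (bolt shear governs)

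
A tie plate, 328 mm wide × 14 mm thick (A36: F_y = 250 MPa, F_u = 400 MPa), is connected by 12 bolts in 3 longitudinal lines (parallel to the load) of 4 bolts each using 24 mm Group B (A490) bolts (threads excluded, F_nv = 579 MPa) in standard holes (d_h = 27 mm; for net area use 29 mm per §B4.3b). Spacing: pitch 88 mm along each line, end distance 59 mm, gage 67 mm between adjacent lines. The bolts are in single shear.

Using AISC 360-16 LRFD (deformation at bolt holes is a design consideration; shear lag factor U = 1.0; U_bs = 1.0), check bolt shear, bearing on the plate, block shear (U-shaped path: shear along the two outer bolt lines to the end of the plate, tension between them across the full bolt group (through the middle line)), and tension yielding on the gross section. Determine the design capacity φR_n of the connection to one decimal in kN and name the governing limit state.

1033.2 kN (gross-section yield governs)

Bolt shear: A_b = π(24)²/4 = 452.39 mm². φR_n = 0.75 × 579 × 452.39 × 12 × 1 = 2357.4 kN.
Bearing (14 mm plate, F_u = 400 MPa): end bolts L_c = 59 − 27/2 = 45.5, R_n = min(1.2×45.5×14×400, 2.4×24×14×400) = 305.76 kN/bolt; interior L_c = 88 − 27 = 61, R_n = 322.56 kN/bolt. φR_n = 0.75 × (3×305.76 + 9×322.56) = 2865.2 kN.
Block shear: shear path 2×[59+3×88] = 2×323 mm, A_gv = 9044, A_nv = 2×(323 − 3.5×29)×14 = 6202 mm²; tension across gage: (134 − 2×29)×14 = 1064 mm². R_n = min(0.6×400×6202, 0.6×250×9044) + 1.0×400×1064 = min(1488.5, 1356.6) + 425.6 = 1782.2 kN. φR_n = 0.75 × 1782.2 = 1336.7 kN.
Tension yield (gross): A_g = 328×14 = 4592 mm². φR_n = 0.90 × 250 × 4592 = 1033.2 kN.
Governing: min(2357.4, 2865.2, 1336.7, 1033.2) = 1033.2 kN → gross-section yield.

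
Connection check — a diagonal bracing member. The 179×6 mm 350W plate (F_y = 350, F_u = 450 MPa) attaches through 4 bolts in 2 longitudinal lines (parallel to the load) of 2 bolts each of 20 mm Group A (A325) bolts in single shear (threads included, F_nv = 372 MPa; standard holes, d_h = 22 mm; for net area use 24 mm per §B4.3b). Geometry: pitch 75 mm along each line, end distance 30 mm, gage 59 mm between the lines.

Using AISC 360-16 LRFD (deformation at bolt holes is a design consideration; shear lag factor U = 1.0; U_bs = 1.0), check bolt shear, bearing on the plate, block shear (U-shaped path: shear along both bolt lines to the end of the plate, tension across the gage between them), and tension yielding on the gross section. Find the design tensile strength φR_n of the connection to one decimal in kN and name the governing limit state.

238.5 kN (block shear governs)

Bolt shear: A_b = π(20)²/4 = 314.16 mm². φR_n = 0.75 × 372 × 314.16 × 4 × 1 = 350.6 kN.
Bearing (6 mm plate, F_u = 450 MPa): end bolts L_c = 30 − 22/2 = 19, R_n = min(1.2×19×6×450, 2.4×20×6×450) = 61.56 kN/bolt; interior L_c = 75 − 22 = 53, R_n = 129.6 kN/bolt. φR_n = 0.75 × (2×61.56 + 2×129.6) = 286.7 kN.
Block shear: shear path 2×[30+1×75] = 2×105 mm, A_gv = 1260, A_nv = 2×(105 − 1.5×24)×6 = 828 mm²; tension across gage: (59 − 1×24)×6 = 210 mm². R_n = min(0.6×450×828, 0.6×350×1260) + 1.0×450×210 = min(223.56, 264.6) + 94.5 = 318.06 kN. φR_n = 0.75 × 318.06 = 238.5 kN.
Tension yield (gross): A_g = 179×6 = 1074 mm². φR_n = 0.90 × 350 × 1074 = 338.3 kN.
Governing: min(350.6, 286.7, 238.5, 338.3) = 238.5 kN → block shear.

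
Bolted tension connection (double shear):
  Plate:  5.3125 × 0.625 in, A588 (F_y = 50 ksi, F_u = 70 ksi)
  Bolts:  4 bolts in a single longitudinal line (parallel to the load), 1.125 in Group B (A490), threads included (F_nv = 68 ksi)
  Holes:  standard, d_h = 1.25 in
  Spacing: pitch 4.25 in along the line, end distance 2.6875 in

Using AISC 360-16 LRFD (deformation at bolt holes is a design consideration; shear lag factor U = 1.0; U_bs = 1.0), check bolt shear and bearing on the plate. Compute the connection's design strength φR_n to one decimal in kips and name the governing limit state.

Bolt shear: A_b = π(1.125)²/4 = 0.99402 in². φR_n = 0.75 × 68 × 0.99402 × 4 × 2 = 405.6 kips.
Bearing (0.625 in plate, F_u = 70 ksi): end bolts L_c = 2.6875 − 1.25/2 = 2.0625, R_n = min(1.2×2.0625×0.625×70, 2.4×1.125×0.625×70) = 108.28 kips/bolt; interior L_c = 4.25 − 1.25 = 3, R_n = 118.13 kips/bolt. φR_n = 0.75 × (1×108.28 + 3×118.13) = 347.0 kips.
Governing: min(405.6, 347.0) = 347.0 kips → bearing.

347.0 kips (bearing governs)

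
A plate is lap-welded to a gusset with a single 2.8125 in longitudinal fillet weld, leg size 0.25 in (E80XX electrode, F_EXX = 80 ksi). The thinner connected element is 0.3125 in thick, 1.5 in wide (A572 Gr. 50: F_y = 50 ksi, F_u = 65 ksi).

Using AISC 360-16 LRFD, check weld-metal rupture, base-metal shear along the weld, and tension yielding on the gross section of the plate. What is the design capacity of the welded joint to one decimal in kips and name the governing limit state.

Weld metal: throat = 0.707×0.25 = 0.17675 in, L = 2.8125 in. φR_n = 0.75 × 0.6 × 80 × 0.17675 × 2.8125 = 17.9 kips.
Base metal shear (0.3125 in plate): yield φR_n = 1.0×0.6×50×0.3125×2.8125 = 26.4 kips; rupture φR_n = 0.75×0.6×65×0.3125×2.8125 = 25.7 kips; take 25.7 kips (rupture).
Tension yield (gross): A_g = 1.5×0.3125 = 0.46875 in². φR_n = 0.90 × 50 × 0.46875 = 21.1 kips.
Governing: min(17.9, 25.7, 21.1) = 17.9 kips → weld metal.

17.9 kips (weld metal governs)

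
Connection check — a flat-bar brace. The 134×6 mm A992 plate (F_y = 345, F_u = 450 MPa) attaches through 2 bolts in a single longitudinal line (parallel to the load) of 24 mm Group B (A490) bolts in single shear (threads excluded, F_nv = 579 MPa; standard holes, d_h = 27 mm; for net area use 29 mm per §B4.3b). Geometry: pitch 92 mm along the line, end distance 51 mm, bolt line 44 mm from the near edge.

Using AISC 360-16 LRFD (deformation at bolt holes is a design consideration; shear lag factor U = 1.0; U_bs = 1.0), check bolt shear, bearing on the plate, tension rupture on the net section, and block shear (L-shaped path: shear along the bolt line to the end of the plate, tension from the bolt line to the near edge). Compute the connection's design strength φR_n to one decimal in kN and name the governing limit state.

180.6 kN (block shear governs)

Bolt shear: A_b = π(24)²/4 = 452.39 mm². φR_n = 0.75 × 579 × 452.39 × 2 × 1 = 392.9 kN.
Bearing (6 mm plate, F_u = 450 MPa): end bolts L_c = 51 − 27/2 = 37.5, R_n = min(1.2×37.5×6×450, 2.4×24×6×450) = 121.5 kN/bolt; interior L_c = 92 − 27 = 65, R_n = 155.52 kN/bolt. φR_n = 0.75 × (1×121.5 + 1×155.52) = 207.8 kN.
Tension rupture (net): A_n = (134 − 1×29)×6 = 630 mm² (U = 1.0, A_e = A_n). φR_n = 0.75 × 450 × 630 = 212.6 kN.
Block shear: shear path 1×[51+1×92] = 1×143 mm, A_gv = 858, A_nv = 1×(143 − 1.5×29)×6 = 597 mm²; tension to near edge: (44 − 0.5×29)×6 = 177 mm². R_n = min(0.6×450×597, 0.6×345×858) + 1.0×450×177 = min(161.19, 177.61) + 79.65 = 240.84 kN. φR_n = 0.75 × 240.84 = 180.6 kN.
Governing: min(392.9, 207.8, 212.6, 180.6) = 180.6 kN → block shear.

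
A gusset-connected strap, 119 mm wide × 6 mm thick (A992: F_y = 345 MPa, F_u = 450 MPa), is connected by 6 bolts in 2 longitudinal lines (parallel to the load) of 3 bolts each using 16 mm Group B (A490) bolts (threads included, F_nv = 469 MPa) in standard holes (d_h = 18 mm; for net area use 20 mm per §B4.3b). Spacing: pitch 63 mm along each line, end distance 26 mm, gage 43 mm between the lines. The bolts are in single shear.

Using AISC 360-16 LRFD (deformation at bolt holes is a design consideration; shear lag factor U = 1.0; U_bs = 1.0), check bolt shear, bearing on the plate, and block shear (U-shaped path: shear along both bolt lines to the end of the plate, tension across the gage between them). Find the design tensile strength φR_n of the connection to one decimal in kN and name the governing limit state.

294.4 kN (block shear governs)

Bolt shear: A_b = π(16)²/4 = 201.06 mm². φR_n = 0.75 × 469 × 201.06 × 6 × 1 = 424.3 kN.
Bearing (6 mm plate, F_u = 450 MPa): end bolts L_c = 26 − 18/2 = 17, R_n = min(1.2×17×6×450, 2.4×16×6×450) = 55.08 kN/bolt; interior L_c = 63 − 18 = 45, R_n = 103.68 kN/bolt. φR_n = 0.75 × (2×55.08 + 4×103.68) = 393.7 kN.
Block shear: shear path 2×[26+2×63] = 2×152 mm, A_gv = 1824, A_nv = 2×(152 − 2.5×20)×6 = 1224 mm²; tension across gage: (43 − 1×20)×6 = 138 mm². R_n = min(0.6×450×1224, 0.6×345×1824) + 1.0×450×138 = min(330.48, 377.57) + 62.1 = 392.58 kN. φR_n = 0.75 × 392.58 = 294.4 kN.
Governing: min(424.3, 393.7, 294.4) = 294.4 kN → block shear.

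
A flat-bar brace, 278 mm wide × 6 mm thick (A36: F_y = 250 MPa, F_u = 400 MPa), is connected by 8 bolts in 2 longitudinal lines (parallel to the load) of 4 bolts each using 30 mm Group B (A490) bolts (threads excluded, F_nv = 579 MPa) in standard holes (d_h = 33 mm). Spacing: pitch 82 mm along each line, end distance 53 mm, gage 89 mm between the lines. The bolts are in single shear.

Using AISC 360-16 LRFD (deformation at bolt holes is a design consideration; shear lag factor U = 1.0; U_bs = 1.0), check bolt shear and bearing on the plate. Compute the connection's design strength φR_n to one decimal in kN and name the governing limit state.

792.7 kN (bearing governs)

Bolt shear: A_b = π(30)²/4 = 706.86 mm². φR_n = 0.75 × 579 × 706.86 × 8 × 1 = 2455.6 kN.
Bearing (6 mm plate, F_u = 400 MPa): end bolts L_c = 53 − 33/2 = 36.5, R_n = min(1.2×36.5×6×400, 2.4×30×6×400) = 105.12 kN/bolt; interior L_c = 82 − 33 = 49, R_n = 141.12 kN/bolt. φR_n = 0.75 × (2×105.12 + 6×141.12) = 792.7 kN.
Governing: min(2455.6, 792.7) = 792.7 kN → bearing.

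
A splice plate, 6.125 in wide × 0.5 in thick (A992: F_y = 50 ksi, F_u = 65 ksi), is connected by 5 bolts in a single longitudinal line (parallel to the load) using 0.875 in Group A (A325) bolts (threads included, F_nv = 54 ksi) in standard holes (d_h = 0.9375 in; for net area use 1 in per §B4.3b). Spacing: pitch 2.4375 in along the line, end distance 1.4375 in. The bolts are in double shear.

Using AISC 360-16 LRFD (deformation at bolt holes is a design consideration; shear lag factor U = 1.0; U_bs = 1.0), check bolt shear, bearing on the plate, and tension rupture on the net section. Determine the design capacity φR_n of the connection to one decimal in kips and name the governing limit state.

Bolt shear: A_b = π(0.875)²/4 = 0.60132 in². φR_n = 0.75 × 54 × 0.60132 × 5 × 2 = 243.5 kips.
Bearing (0.5 in plate, F_u = 65 ksi): end bolts L_c = 1.4375 − 0.9375/2 = 0.96875, R_n = min(1.2×0.96875×0.5×65, 2.4×0.875×0.5×65) = 37.781 kips/bolt; interior L_c = 2.4375 − 0.9375 = 1.5, R_n = 58.5 kips/bolt. φR_n = 0.75 × (1×37.781 + 4×58.5) = 203.8 kips.
Tension rupture (net): A_n = (6.125 − 1×1)×0.5 = 2.5625 in² (U = 1.0, A_e = A_n). φR_n = 0.75 × 65 × 2.5625 = 124.9 kips.
Governing: min(243.5, 203.8, 124.9) = 124.9 kips → net-section rupture.

124.9 kips (net-section rupture governs)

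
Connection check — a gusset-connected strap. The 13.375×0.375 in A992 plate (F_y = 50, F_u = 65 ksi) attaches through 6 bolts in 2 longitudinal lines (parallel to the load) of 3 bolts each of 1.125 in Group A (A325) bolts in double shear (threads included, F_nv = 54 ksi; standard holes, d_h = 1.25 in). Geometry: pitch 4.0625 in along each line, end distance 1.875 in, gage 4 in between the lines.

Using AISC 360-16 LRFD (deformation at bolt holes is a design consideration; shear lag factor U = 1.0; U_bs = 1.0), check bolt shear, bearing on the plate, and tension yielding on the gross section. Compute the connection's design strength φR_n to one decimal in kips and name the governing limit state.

225.7 kips (gross-section yield governs)

Bolt shear: A_b = π(1.125)²/4 = 0.99402 in². φR_n = 0.75 × 54 × 0.99402 × 6 × 2 = 483.1 kips.
Bearing (0.375 in plate, F_u = 65 ksi): end bolts L_c = 1.875 − 1.25/2 = 1.25, R_n = min(1.2×1.25×0.375×65, 2.4×1.125×0.375×65) = 36.563 kips/bolt; interior L_c = 4.0625 − 1.25 = 2.8125, R_n = 65.813 kips/bolt. φR_n = 0.75 × (2×36.563 + 4×65.813) = 252.3 kips.
Tension yield (gross): A_g = 13.375×0.375 = 5.0156 in². φR_n = 0.90 × 50 × 5.0156 = 225.7 kips.
Governing: min(483.1, 252.3, 225.7) = 225.7 kips → gross-section yield.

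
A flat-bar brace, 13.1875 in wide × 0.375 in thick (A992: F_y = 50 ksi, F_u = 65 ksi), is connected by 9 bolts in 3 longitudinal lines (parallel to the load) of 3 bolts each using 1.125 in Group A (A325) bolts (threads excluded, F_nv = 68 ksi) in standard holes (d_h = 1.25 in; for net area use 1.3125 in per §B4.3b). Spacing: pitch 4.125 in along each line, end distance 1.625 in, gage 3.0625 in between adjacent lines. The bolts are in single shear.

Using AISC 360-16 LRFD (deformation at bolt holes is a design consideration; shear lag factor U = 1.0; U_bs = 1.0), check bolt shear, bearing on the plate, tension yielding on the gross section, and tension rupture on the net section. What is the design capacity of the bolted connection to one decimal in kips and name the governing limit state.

Bolt shear: A_b = π(1.125)²/4 = 0.99402 in². φR_n = 0.75 × 68 × 0.99402 × 9 × 1 = 456.3 kips.
Bearing (0.375 in plate, F_u = 65 ksi): end bolts L_c = 1.625 − 1.25/2 = 1, R_n = min(1.2×1×0.375×65, 2.4×1.125×0.375×65) = 29.25 kips/bolt; interior L_c = 4.125 − 1.25 = 2.875, R_n = 65.813 kips/bolt. φR_n = 0.75 × (3×29.25 + 6×65.813) = 362.0 kips.
Tension yield (gross): A_g = 13.1875×0.375 = 4.9453 in². φR_n = 0.90 × 50 × 4.9453 = 222.5 kips.
Tension rupture (net): A_n = (13.1875 − 3×1.3125)×0.375 = 3.4688 in² (U = 1.0, A_e = A_n). φR_n = 0.75 × 65 × 3.4688 = 169.1 kips.
Governing: min(456.3, 362.0, 222.5, 169.1) = 169.1 kips → net-section rupture.

169.1 kips (net-section rupture governs)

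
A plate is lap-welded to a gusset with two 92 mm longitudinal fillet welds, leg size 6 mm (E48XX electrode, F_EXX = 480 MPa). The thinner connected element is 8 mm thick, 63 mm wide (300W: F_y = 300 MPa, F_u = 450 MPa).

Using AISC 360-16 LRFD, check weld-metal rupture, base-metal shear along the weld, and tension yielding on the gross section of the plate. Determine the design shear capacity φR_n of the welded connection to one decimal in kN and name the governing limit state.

136.1 kN (gross-section yield governs)

Weld metal: throat = 0.707×6 = 4.242 mm, L = 2×92 = 184 mm. φR_n = 0.75 × 0.6 × 480 × 4.242 × 184 = 168.6 kN.
Base metal shear (8 mm plate): yield φR_n = 1.0×0.6×300×8×184 = 265.0 kN; rupture φR_n = 0.75×0.6×450×8×184 = 298.1 kN; take 265.0 kN (yield).
Tension yield (gross): A_g = 63×8 = 504 mm². φR_n = 0.90 × 300 × 504 = 136.1 kN.
Governing: min(168.6, 265.0, 136.1) = 136.1 kN → gross-section yield.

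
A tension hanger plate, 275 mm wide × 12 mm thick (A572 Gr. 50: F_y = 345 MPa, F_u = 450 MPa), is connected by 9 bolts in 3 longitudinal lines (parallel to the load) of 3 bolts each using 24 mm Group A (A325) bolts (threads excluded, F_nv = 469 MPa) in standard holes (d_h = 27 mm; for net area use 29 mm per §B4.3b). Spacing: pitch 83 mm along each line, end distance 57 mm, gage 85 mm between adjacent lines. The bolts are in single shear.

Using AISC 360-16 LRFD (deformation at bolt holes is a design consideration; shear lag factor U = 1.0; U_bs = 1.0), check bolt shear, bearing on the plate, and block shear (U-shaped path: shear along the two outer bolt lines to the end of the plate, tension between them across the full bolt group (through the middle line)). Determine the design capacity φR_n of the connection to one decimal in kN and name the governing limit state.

Bolt shear: A_b = π(24)²/4 = 452.39 mm². φR_n = 0.75 × 469 × 452.39 × 9 × 1 = 1432.2 kN.
Bearing (12 mm plate, F_u = 450 MPa): end bolts L_c = 57 − 27/2 = 43.5, R_n = min(1.2×43.5×12×450, 2.4×24×12×450) = 281.88 kN/bolt; interior L_c = 83 − 27 = 56, R_n = 311.04 kN/bolt. φR_n = 0.75 × (3×281.88 + 6×311.04) = 2033.9 kN.
Block shear: shear path 2×[57+2×83] = 2×223 mm, A_gv = 5352, A_nv = 2×(223 − 2.5×29)×12 = 3612 mm²; tension across gage: (170 − 2×29)×12 = 1344 mm². R_n = min(0.6×450×3612, 0.6×345×5352) + 1.0×450×1344 = min(975.24, 1107.9) + 604.8 = 1580 kN. φR_n = 0.75 × 1580 = 1185.0 kN.
Governing: min(1432.2, 2033.9, 1185.0) = 1185.0 kN → block shear.

1185.0 kN (block shear governs)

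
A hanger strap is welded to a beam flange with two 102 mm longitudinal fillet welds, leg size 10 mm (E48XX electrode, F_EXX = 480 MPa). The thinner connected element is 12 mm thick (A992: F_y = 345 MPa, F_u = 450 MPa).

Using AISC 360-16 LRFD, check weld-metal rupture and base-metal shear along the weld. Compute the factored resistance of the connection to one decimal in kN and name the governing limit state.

311.5 kN (weld metal governs)

Weld metal: throat = 0.707×10 = 7.07 mm, L = 2×102 = 204 mm. φR_n = 0.75 × 0.6 × 480 × 7.07 × 204 = 311.5 kN.
Base metal shear (12 mm plate): yield φR_n = 1.0×0.6×345×12×204 = 506.7 kN; rupture φR_n = 0.75×0.6×450×12×204 = 495.7 kN; take 495.7 kN (rupture).
Governing: min(311.5, 495.7) = 311.5 kN → weld metal.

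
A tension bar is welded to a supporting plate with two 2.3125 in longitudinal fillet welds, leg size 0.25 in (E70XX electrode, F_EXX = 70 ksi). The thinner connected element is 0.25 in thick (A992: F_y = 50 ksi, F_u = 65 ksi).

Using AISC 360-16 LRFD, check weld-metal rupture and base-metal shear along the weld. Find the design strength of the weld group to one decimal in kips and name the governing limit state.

25.8 kips (weld metal governs)

Weld metal: throat = 0.707×0.25 = 0.17675 in, L = 2×2.3125 = 4.625 in. φR_n = 0.75 × 0.6 × 70 × 0.17675 × 4.625 = 25.8 kips.
Base metal shear (0.25 in plate): yield φR_n = 1.0×0.6×50×0.25×4.625 = 34.7 kips; rupture φR_n = 0.75×0.6×65×0.25×4.625 = 33.8 kips; take 33.8 kips (rupture).
Governing: min(25.8, 33.8) = 25.8 kips → weld metal.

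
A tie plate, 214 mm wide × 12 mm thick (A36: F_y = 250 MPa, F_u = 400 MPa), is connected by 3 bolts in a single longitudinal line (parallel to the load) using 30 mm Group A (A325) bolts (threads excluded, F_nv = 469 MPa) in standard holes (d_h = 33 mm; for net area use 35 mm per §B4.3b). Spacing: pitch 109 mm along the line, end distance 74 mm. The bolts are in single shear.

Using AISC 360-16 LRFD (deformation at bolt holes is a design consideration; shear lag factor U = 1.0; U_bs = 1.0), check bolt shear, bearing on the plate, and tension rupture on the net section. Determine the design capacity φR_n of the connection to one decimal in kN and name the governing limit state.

Bolt shear: A_b = π(30)²/4 = 706.86 mm². φR_n = 0.75 × 469 × 706.86 × 3 × 1 = 745.9 kN.
Bearing (12 mm plate, F_u = 400 MPa): end bolts L_c = 74 − 33/2 = 57.5, R_n = min(1.2×57.5×12×400, 2.4×30×12×400) = 331.2 kN/bolt; interior L_c = 109 − 33 = 76, R_n = 345.6 kN/bolt. φR_n = 0.75 × (1×331.2 + 2×345.6) = 766.8 kN.
Tension rupture (net): A_n = (214 − 1×35)×12 = 2148 mm² (U = 1.0, A_e = A_n). φR_n = 0.75 × 400 × 2148 = 644.4 kN.
Governing: min(745.9, 766.8, 644.4) = 644.4 kN → net-section rupture.

644.4 kN (net-section rupture governs)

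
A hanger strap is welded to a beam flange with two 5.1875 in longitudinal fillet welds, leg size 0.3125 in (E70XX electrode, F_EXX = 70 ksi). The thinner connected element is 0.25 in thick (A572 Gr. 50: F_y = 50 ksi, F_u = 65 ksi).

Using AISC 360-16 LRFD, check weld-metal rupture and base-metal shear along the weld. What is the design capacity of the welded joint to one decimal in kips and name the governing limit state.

72.2 kips (weld metal governs)

Weld metal: throat = 0.707×0.3125 = 0.22094 in, L = 2×5.1875 = 10.375 in. φR_n = 0.75 × 0.6 × 70 × 0.22094 × 10.375 = 72.2 kips.
Base metal shear (0.25 in plate): yield φR_n = 1.0×0.6×50×0.25×10.375 = 77.8 kips; rupture φR_n = 0.75×0.6×65×0.25×10.375 = 75.9 kips; take 75.9 kips (rupture).
Governing: min(72.2, 75.9) = 72.2 kips → weld metal.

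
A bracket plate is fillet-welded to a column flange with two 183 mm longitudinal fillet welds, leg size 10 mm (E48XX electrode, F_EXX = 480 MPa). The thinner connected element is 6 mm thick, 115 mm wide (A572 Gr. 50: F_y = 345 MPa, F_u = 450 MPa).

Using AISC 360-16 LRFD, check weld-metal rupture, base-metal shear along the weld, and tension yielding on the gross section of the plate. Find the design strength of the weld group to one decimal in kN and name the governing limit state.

Weld metal: throat = 0.707×10 = 7.07 mm, L = 2×183 = 366 mm. φR_n = 0.75 × 0.6 × 480 × 7.07 × 366 = 558.9 kN.
Base metal shear (6 mm plate): yield φR_n = 1.0×0.6×345×6×366 = 454.6 kN; rupture φR_n = 0.75×0.6×450×6×366 = 444.7 kN; take 444.7 kN (rupture).
Tension yield (gross): A_g = 115×6 = 690 mm². φR_n = 0.90 × 345 × 690 = 214.2 kN.
Governing: min(558.9, 444.7, 214.2) = 214.2 kN → gross-section yield.

214.2 kN (gross-section yield governs)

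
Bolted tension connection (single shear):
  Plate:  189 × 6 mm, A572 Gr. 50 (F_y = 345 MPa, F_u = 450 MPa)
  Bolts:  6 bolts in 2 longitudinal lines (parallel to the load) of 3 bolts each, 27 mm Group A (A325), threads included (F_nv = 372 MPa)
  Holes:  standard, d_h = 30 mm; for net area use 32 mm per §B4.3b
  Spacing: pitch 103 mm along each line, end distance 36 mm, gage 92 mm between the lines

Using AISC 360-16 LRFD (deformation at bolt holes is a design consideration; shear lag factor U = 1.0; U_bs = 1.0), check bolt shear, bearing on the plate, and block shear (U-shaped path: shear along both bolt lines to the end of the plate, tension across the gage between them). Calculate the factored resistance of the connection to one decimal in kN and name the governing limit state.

515.2 kN (block shear governs)

Bolt shear: A_b = π(27)²/4 = 572.56 mm². φR_n = 0.75 × 372 × 572.56 × 6 × 1 = 958.5 kN.
Bearing (6 mm plate, F_u = 450 MPa): end bolts L_c = 36 − 30/2 = 21, R_n = min(1.2×21×6×450, 2.4×27×6×450) = 68.04 kN/bolt; interior L_c = 103 − 30 = 73, R_n = 174.96 kN/bolt. φR_n = 0.75 × (2×68.04 + 4×174.96) = 626.9 kN.
Block shear: shear path 2×[36+2×103] = 2×242 mm, A_gv = 2904, A_nv = 2×(242 − 2.5×32)×6 = 1944 mm²; tension across gage: (92 − 1×32)×6 = 360 mm². R_n = min(0.6×450×1944, 0.6×345×2904) + 1.0×450×360 = min(524.88, 601.13) + 162 = 686.88 kN. φR_n = 0.75 × 686.88 = 515.2 kN.
Governing: min(958.5, 626.9, 515.2) = 515.2 kN → block shear.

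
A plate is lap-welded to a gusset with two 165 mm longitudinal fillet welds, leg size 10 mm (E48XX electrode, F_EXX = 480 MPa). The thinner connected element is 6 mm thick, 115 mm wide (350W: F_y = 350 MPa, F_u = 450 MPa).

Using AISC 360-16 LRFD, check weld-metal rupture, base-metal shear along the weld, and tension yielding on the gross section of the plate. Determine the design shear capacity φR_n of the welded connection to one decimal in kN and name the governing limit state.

Weld metal: throat = 0.707×10 = 7.07 mm, L = 2×165 = 330 mm. φR_n = 0.75 × 0.6 × 480 × 7.07 × 330 = 503.9 kN.
Base metal shear (6 mm plate): yield φR_n = 1.0×0.6×350×6×330 = 415.8 kN; rupture φR_n = 0.75×0.6×450×6×330 = 401.0 kN; take 401.0 kN (rupture).
Tension yield (gross): A_g = 115×6 = 690 mm². φR_n = 0.90 × 350 × 690 = 217.4 kN.
Governing: min(503.9, 401.0, 217.4) = 217.4 kN → gross-section yield.

217.4 kN (gross-section yield governs)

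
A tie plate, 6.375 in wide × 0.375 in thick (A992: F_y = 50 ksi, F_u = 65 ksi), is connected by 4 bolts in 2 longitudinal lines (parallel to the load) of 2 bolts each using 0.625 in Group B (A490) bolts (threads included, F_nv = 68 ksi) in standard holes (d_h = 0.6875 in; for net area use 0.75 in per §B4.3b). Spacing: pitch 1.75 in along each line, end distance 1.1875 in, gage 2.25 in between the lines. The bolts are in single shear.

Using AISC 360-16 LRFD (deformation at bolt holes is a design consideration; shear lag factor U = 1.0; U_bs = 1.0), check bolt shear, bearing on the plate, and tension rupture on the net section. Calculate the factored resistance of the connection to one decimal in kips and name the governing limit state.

62.6 kips (bolt shear governs)

Bolt shear: A_b = π(0.625)²/4 = 0.3068 in². φR_n = 0.75 × 68 × 0.3068 × 4 × 1 = 62.6 kips.
Bearing (0.375 in plate, F_u = 65 ksi): end bolts L_c = 1.1875 − 0.6875/2 = 0.84375, R_n = min(1.2×0.84375×0.375×65, 2.4×0.625×0.375×65) = 24.68 kips/bolt; interior L_c = 1.75 − 0.6875 = 1.0625, R_n = 31.078 kips/bolt. φR_n = 0.75 × (2×24.68 + 2×31.078) = 83.6 kips.
Tension rupture (net): A_n = (6.375 − 2×0.75)×0.375 = 1.8281 in² (U = 1.0, A_e = A_n). φR_n = 0.75 × 65 × 1.8281 = 89.1 kips.
Governing: min(62.6, 83.6, 89.1) = 62.6 kips → bolt shear.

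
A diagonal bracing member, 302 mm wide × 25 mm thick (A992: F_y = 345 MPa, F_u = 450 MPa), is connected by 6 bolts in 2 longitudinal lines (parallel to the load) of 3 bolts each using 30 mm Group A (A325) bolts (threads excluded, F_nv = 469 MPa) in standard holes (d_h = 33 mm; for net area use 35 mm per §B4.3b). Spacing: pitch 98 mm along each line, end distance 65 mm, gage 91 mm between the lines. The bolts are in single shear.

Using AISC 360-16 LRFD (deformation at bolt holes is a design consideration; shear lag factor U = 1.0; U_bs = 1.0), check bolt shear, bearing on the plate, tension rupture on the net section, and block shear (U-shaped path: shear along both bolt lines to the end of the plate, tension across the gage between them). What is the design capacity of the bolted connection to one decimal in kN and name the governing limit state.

Bolt shear: A_b = π(30)²/4 = 706.86 mm². φR_n = 0.75 × 469 × 706.86 × 6 × 1 = 1491.8 kN.
Bearing (25 mm plate, F_u = 450 MPa): end bolts L_c = 65 − 33/2 = 48.5, R_n = min(1.2×48.5×25×450, 2.4×30×25×450) = 654.75 kN/bolt; interior L_c = 98 − 33 = 65, R_n = 810 kN/bolt. φR_n = 0.75 × (2×654.75 + 4×810) = 3412.1 kN.
Tension rupture (net): A_n = (302 − 2×35)×25 = 5800 mm² (U = 1.0, A_e = A_n). φR_n = 0.75 × 450 × 5800 = 1957.5 kN.
Block shear: shear path 2×[65+2×98] = 2×261 mm, A_gv = 13050, A_nv = 2×(261 − 2.5×35)×25 = 8675 mm²; tension across gage: (91 − 1×35)×25 = 1400 mm². R_n = min(0.6×450×8675, 0.6×345×13050) + 1.0×450×1400 = min(2342.3, 2701.4) + 630 = 2972.3 kN. φR_n = 0.75 × 2972.3 = 2229.2 kN.
Governing: min(1491.8, 3412.1, 1957.5, 2229.2) = 1491.8 kN → bolt shear.

1491.8 kN (bolt shear governs)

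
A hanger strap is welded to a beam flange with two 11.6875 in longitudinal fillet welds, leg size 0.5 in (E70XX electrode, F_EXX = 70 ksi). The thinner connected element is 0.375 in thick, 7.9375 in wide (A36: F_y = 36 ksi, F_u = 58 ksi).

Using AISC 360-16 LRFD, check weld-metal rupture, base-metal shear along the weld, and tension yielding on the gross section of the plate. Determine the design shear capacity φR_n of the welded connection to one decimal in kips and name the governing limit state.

Weld metal: throat = 0.707×0.5 = 0.3535 in, L = 2×11.6875 = 23.375 in. φR_n = 0.75 × 0.6 × 70 × 0.3535 × 23.375 = 260.3 kips.
Base metal shear (0.375 in plate): yield φR_n = 1.0×0.6×36×0.375×23.375 = 189.3 kips; rupture φR_n = 0.75×0.6×58×0.375×23.375 = 228.8 kips; take 189.3 kips (yield).
Tension yield (gross): A_g = 7.9375×0.375 = 2.9766 in². φR_n = 0.90 × 36 × 2.9766 = 96.4 kips.
Governing: min(260.3, 189.3, 96.4) = 96.4 kips → gross-section yield.

96.4 kips (gross-section yield governs)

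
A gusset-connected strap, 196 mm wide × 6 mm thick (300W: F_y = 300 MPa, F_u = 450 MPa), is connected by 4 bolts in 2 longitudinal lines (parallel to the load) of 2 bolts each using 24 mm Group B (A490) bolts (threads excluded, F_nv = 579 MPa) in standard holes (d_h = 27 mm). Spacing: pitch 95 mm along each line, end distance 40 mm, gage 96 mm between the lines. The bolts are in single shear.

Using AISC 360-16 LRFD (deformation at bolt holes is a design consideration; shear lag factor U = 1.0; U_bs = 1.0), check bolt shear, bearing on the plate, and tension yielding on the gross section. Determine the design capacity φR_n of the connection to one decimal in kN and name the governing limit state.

317.5 kN (gross-section yield governs)

Bolt shear: A_b = π(24)²/4 = 452.39 mm². φR_n = 0.75 × 579 × 452.39 × 4 × 1 = 785.8 kN.
Bearing (6 mm plate, F_u = 450 MPa): end bolts L_c = 40 − 27/2 = 26.5, R_n = min(1.2×26.5×6×450, 2.4×24×6×450) = 85.86 kN/bolt; interior L_c = 95 − 27 = 68, R_n = 155.52 kN/bolt. φR_n = 0.75 × (2×85.86 + 2×155.52) = 362.1 kN.
Tension yield (gross): A_g = 196×6 = 1176 mm². φR_n = 0.90 × 300 × 1176 = 317.5 kN.
Governing: min(785.8, 362.1, 317.5) = 317.5 kN → gross-section yield.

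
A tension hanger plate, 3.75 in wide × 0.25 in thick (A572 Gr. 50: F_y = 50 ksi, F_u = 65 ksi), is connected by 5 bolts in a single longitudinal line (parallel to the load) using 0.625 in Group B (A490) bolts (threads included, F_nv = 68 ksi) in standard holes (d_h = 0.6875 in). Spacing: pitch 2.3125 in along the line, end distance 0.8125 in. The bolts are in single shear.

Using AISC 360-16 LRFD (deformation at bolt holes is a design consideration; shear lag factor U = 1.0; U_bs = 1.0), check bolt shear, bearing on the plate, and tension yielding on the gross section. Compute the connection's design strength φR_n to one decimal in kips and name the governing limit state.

42.2 kips (gross-section yield governs)

Bolt shear: A_b = π(0.625)²/4 = 0.3068 in². φR_n = 0.75 × 68 × 0.3068 × 5 × 1 = 78.2 kips.
Bearing (0.25 in plate, F_u = 65 ksi): end bolts L_c = 0.8125 − 0.6875/2 = 0.46875, R_n = min(1.2×0.46875×0.25×65, 2.4×0.625×0.25×65) = 9.1406 kips/bolt; interior L_c = 2.3125 − 0.6875 = 1.625, R_n = 24.375 kips/bolt. φR_n = 0.75 × (1×9.1406 + 4×24.375) = 80.0 kips.
Tension yield (gross): A_g = 3.75×0.25 = 0.9375 in². φR_n = 0.90 × 50 × 0.9375 = 42.2 kips.
Governing: min(78.2, 80.0, 42.2) = 42.2 kips → gross-section yield.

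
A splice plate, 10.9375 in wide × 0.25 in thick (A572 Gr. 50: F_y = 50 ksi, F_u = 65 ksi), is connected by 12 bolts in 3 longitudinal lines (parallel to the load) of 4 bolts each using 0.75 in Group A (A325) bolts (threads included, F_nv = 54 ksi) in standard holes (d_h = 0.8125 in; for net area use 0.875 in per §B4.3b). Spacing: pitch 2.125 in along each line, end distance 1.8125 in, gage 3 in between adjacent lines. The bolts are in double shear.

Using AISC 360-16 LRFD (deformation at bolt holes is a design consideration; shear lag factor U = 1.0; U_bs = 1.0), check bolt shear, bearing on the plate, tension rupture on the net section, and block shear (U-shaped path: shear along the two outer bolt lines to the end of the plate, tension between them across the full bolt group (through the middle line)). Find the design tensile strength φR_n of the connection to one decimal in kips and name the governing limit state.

Bolt shear: A_b = π(0.75)²/4 = 0.44179 in². φR_n = 0.75 × 54 × 0.44179 × 12 × 2 = 429.4 kips.
Bearing (0.25 in plate, F_u = 65 ksi): end bolts L_c = 1.8125 − 0.8125/2 = 1.40625, R_n = min(1.2×1.40625×0.25×65, 2.4×0.75×0.25×65) = 27.422 kips/bolt; interior L_c = 2.125 − 0.8125 = 1.3125, R_n = 25.594 kips/bolt. φR_n = 0.75 × (3×27.422 + 9×25.594) = 234.5 kips.
Tension rupture (net): A_n = (10.9375 − 3×0.875)×0.25 = 2.0781 in² (U = 1.0, A_e = A_n). φR_n = 0.75 × 65 × 2.0781 = 101.3 kips.
Block shear: shear path 2×[1.8125+3×2.125] = 2×8.1875 in, A_gv = 4.0938, A_nv = 2×(8.1875 − 3.5×0.875)×0.25 = 2.5625 in²; tension across gage: (6 − 2×0.875)×0.25 = 1.0625 in². R_n = min(0.6×65×2.5625, 0.6×50×4.0938) + 1.0×65×1.0625 = min(99.938, 122.81) + 69.063 = 169 kips. φR_n = 0.75 × 169 = 126.8 kips.
Governing: min(429.4, 234.5, 101.3, 126.8) = 101.3 kips → net-section rupture.

101.3 kips (net-section rupture governs)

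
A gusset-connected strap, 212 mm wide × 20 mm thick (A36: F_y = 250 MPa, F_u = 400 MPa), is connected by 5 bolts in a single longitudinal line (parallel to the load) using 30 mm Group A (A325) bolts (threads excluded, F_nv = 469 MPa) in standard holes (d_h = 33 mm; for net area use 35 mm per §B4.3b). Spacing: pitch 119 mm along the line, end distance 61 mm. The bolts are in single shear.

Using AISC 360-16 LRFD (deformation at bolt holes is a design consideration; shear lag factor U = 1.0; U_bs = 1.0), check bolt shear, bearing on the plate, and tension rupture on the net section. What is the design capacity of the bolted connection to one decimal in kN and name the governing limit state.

Bolt shear: A_b = π(30)²/4 = 706.86 mm². φR_n = 0.75 × 469 × 706.86 × 5 × 1 = 1243.2 kN.
Bearing (20 mm plate, F_u = 400 MPa): end bolts L_c = 61 − 33/2 = 44.5, R_n = min(1.2×44.5×20×400, 2.4×30×20×400) = 427.2 kN/bolt; interior L_c = 119 − 33 = 86, R_n = 576 kN/bolt. φR_n = 0.75 × (1×427.2 + 4×576) = 2048.4 kN.
Tension rupture (net): A_n = (212 − 1×35)×20 = 3540 mm² (U = 1.0, A_e = A_n). φR_n = 0.75 × 400 × 3540 = 1062.0 kN.
Governing: min(1243.2, 2048.4, 1062.0) = 1062.0 kN → net-section rupture.

1062.0 kN (net-section rupture governs)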